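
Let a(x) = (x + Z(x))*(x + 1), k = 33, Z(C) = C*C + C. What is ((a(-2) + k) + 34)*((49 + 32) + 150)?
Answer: 15477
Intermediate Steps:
Z(C) = C + C² (Z(C) = C² + C = C + C²)
a(x) = (1 + x)*(x + x*(1 + x)) (a(x) = (x + x*(1 + x))*(x + 1) = (x + x*(1 + x))*(1 + x) = (1 + x)*(x + x*(1 + x)))
((a(-2) + k) + 34)*((49 + 32) + 150) = ((-2*(2 + (-2)² + 3*(-2)) + 33) + 34)*((49 + 32) + 150) = ((-2*(2 + 4 - 6) + 33) + 34)*(81 + 150) = ((-2*0 + 33) + 34)*231 = ((0 + 33) + 34)*231 = (33 + 34)*231 = 67*231 = 15477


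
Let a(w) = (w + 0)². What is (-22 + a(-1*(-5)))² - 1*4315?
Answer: -4306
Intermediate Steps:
a(w) = w²
(-22 + a(-1*(-5)))² - 1*4315 = (-22 + (-1*(-5))²)² - 1*4315 = (-22 + 5²)² - 4315 = (-22 + 25)² - 4315 = 3² - 4315 = 9 - 4315 = -4306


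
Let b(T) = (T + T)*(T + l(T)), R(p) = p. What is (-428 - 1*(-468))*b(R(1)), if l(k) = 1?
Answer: 160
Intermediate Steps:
b(T) = 2*T*(1 + T) (b(T) = (T + T)*(T + 1) = (2*T)*(1 + T) = 2*T*(1 + T))
(-428 - 1*(-468))*b(R(1)) = (-428 - 1*(-468))*(2*1*(1 + 1)) = (-428 + 468)*(2*1*2) = 40*4 = 160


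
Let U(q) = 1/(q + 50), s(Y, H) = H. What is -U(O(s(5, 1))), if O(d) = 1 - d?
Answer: -1/50 ≈ -0.020000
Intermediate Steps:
U(q) = 1/(50 + q)
-U(O(s(5, 1))) = -1/(50 + (1 - 1*1)) = -1/(50 + (1 - 1)) = -1/(50 + 0) = -1/50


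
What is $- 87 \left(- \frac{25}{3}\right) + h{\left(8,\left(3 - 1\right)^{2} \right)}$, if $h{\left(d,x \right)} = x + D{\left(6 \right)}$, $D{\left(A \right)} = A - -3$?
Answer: $738$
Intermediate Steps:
$D{\left(A \right)} = 3 + A$ ($D{\left(A \right)} = A + 3 = 3 + A$)
$h{\left(d,x \right)} = 9 + x$ ($h{\left(d,x \right)} = x + \left(3 + 6\right) = x + 9 = 9 + x$)
$- 87 \left(- \frac{25}{3}\right) + h{\left(8,\left(3 - 1\right)^{2} \right)} = - 87 \left(- \frac{25}{3}\right) + \left(9 + \left(3 - 1\right)^{2}\right) = - 87 \left(\left(-25\right) \frac{1}{3}\right) + \left(9 + 2^{2}\right) = \left(-87\right) \left(- \frac{25}{3}\right) + \left(9 + 4\right) = 725 + 13 = 738$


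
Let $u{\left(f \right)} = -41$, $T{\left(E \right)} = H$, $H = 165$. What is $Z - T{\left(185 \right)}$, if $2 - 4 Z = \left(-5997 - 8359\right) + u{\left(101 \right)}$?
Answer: $\frac{13739}{4} \approx 3434.8$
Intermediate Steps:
$T{\left(E \right)} = 165$
$Z = \frac{14399}{4}$ ($Z = \frac{1}{2} - \frac{\left(-5997 - 8359\right) - 41}{4} = \frac{1}{2} - \frac{-14356 - 41}{4} = \frac{1}{2} - - \frac{14397}{4} = \frac{1}{2} + \frac{14397}{4} = \frac{14399}{4} \approx 3599.8$)
$Z - T{\left(185 \right)} = \frac{14399}{4} - 165 = \frac{13739}{4}$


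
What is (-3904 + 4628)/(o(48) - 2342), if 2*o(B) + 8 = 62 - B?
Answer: -724/2339 ≈ -0.30953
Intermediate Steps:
o(B) = 27 - B/2 (o(B) = -4 + (62 - B)/2 = -4 + (31 - B/2) = 27 - B/2)
(-3904 + 4628)/(o(48) - 2342) = (-3904 + 4628)/((27 - ½*48) - 2342) = 724/((27 - 24) - 2342) = 724/(3 - 2342) = 724/(-2339) = 724*(-1/2339) = -724/2339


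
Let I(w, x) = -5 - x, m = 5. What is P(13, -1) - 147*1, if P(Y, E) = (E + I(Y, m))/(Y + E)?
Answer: -1775/12 ≈ -147.92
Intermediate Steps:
P(Y, E) = (-10 + E)/(E + Y) (P(Y, E) = (E + (-5 - 1*5))/(Y + E) = (E + (-5 - 5))/(E + Y) = (E - 10)/(E + Y) = (-10 + E)/(E + Y))
P(13, -1) - 147*1 = (-10 - 1)/(-1 + 13) - 147*1 = -11/12 - 147 = -1775/12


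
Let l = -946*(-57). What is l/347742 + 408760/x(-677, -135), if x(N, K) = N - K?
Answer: -11842816183/15706347 ≈ -754.01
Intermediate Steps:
l = 53922
l/347742 + 408760/x(-677, -135) = 53922/347742 + 408760/(-677 - 1*(-135)) = 53922*(1/347742) + 408760/(-677 + 135) = 8987/57957 + 408760/(-542) = 8987/57957 + 408760*(-1/542) = 8987/57957 - 204380/271 = -11842816183/15706347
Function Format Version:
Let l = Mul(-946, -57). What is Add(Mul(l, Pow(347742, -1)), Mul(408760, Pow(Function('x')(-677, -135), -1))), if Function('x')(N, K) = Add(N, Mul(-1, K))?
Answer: Rational(-11842816183, 15706347) ≈ -754.01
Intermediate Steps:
l = 53922
Add(Mul(l, Pow(347742, -1)), Mul(408760, Pow(Function('x')(-677, -135), -1))) = Add(Mul(53922, Pow(347742, -1)), Mul(408760, Pow(Add(-677, Mul(-1, -135)), -1))) = Add(Mul(53922, Rational(1, 347742)), Mul(408760, Pow(Add(-677, 135), -1))) = Add(Rational(8987, 57957), Mul(408760, Pow(-542, -1))) = Add(Rational(8987, 57957), Mul(408760, Rational(-1, 542))) = Add(Rational(8987, 57957), Rational(-204380, 271)) = Rational(-11842816183, 15706347)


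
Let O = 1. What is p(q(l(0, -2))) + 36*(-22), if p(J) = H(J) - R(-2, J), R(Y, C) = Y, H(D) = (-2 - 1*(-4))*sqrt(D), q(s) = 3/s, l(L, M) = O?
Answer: -790 + 2*sqrt(3) ≈ -786.54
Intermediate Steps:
l(L, M) = 1
H(D) = 2*sqrt(D) (H(D) = (-2 + 4)*sqrt(D) = 2*sqrt(D))
p(J) = 2 + 2*sqrt(J) (p(J) = 2*sqrt(J) - 1*(-2) = 2*sqrt(J) + 2 = 2 + 2*sqrt(J))
p(q(l(0, -2))) + 36*(-22) = (2 + 2*sqrt(3/1)) + 36*(-22) = (2 + 2*sqrt(3*1)) - 792 = (2 + 2*sqrt(3)) - 792 = -790 + 2*sqrt(3)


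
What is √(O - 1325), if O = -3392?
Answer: I*√4717 ≈ 68.68*I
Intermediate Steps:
√(O - 1325) = √(-3392 - 1325) = √(-4717) = I*√4717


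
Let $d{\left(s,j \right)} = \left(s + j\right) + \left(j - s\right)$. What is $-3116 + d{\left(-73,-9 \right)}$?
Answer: $-3134$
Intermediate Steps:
$d{\left(s,j \right)} = 2 j$ ($d{\left(s,j \right)} = \left(j + s\right) + \left(j - s\right) = 2 j$)
$-3116 + d{\left(-73,-9 \right)} = -3116 + 2 \left(-9\right) = -3116 - 18 = -3134$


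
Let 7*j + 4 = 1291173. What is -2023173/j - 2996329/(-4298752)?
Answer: -57011065742071/5550415321088 ≈ -10.271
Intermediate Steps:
j = 1291169/7 (j = -4/7 + (⅐)*1291173 = -4/7 + 1291173/7 = 1291169/7 ≈ 1.8445e+5)
-2023173/j - 2996329/(-4298752) = -2023173/1291169/7 - 2996329/(-4298752) = -2023173*7/1291169 - 2996329*(-1/4298752) = -14162211/1291169 + 2996329/4298752 = -57011065742071/5550415321088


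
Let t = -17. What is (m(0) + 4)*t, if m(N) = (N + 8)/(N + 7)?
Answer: -612/7 ≈ -87.429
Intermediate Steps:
m(N) = (8 + N)/(7 + N)
(m(0) + 4)*t = ((8 + 0)/(7 + 0) + 4)*(-17) = (8/7 + 4)*(-17) = (36/7)*(-17) = -612/7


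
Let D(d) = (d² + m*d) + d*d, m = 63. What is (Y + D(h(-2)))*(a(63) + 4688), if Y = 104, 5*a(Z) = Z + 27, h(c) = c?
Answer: -65884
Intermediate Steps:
D(d) = 2*d² + 63*d (D(d) = (d² + 63*d) + d*d = (d² + 63*d) + d² = 2*d² + 63*d)
a(Z) = 27/5 + Z/5 (a(Z) = (Z + 27)/5 = (27 + Z)/5 = 27/5 + Z/5)
(Y + D(h(-2)))*(a(63) + 4688) = (104 - 2*(63 + 2*(-2)))*((27/5 + (⅕)*63) + 4688) = (104 - 2*(63 - 4))*((27/5 + 63/5) + 4688) = (104 - 2*59)*(18 + 4688) = (104 - 118)*4706 = -14*4706 = -65884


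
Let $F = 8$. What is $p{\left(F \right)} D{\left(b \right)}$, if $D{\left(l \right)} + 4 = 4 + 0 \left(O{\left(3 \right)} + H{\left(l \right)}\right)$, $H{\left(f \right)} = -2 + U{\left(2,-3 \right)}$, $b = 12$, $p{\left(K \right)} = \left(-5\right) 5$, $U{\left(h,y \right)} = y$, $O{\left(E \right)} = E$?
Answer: $0$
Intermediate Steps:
$p{\left(K \right)} = -25$
$H{\left(f \right)} = -5$ ($H{\left(f \right)} = -2 - 3 = -5$)
$D{\left(l \right)} = 0$ ($D{\left(l \right)} = -4 + \left(4 + 0 \left(3 - 5\right)\right) = -4 + \left(4 + 0 \left(-2\right)\right) = -4 + \left(4 + 0\right) = -4 + 4 = 0$)
$p{\left(F \right)} D{\left(b \right)} = \left(-25\right) 0 = 0$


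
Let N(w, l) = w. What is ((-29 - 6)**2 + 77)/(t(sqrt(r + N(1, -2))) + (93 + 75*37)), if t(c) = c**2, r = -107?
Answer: 651/1381 ≈ 0.47140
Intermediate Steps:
((-29 - 6)**2 + 77)/(t(sqrt(r + N(1, -2))) + (93 + 75*37)) = ((-29 - 6)**2 + 77)/((sqrt(-107 + 1))**2 + (93 + 75*37)) = ((-35)**2 + 77)/((sqrt(-106))**2 + (93 + 2775)) = (1225 + 77)/((I*sqrt(106))**2 + 2868) = 1302/(-106 + 2868) = 1302/2762 = 1302*(1/2762) = 651/1381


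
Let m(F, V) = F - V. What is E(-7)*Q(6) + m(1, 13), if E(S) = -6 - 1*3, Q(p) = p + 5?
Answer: -111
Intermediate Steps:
Q(p) = 5 + p
E(S) = -9 (E(S) = -6 - 3 = -9)
E(-7)*Q(6) + m(1, 13) = -9*(5 + 6) + (1 - 1*13) = -9*11 + (1 - 13) = -99 - 12 = -111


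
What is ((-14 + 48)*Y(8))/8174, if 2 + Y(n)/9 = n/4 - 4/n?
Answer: -153/8174 ≈ -0.018718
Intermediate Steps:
Y(n) = -18 - 36/n + 9*n/4 (Y(n) = -18 + 9*(n/4 - 4/n) = -18 + 9*(-4/n + n/4) = -18 + (-36/n + 9*n/4) = -18 - 36/n + 9*n/4)
((-14 + 48)*Y(8))/8174 = ((-14 + 48)*(-18 - 36/8 + (9/4)*8))/8174 = (34*(-18 - 36*⅛ + 18))*(1/8174) = (34*(-18 - 9/2 + 18))*(1/8174) = (34*(-9/2))*(1/8174) = -153*1/8174 = -153/8174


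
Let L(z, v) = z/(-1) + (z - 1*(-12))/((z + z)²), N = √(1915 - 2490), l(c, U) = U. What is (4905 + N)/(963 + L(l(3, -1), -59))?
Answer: 6540/1289 + 20*I*√23/3867 ≈ 5.0737 + 0.024804*I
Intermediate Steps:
N = 5*I*√23 (N = √(-575) = 5*I*√23 ≈ 23.979*I)
L(z, v) = -z + (12 + z)/(4*z²) (L(z, v) = z*(-1) + (z + 12)/((2*z)²) = -z + (12 + z)/((4*z²)) = -z + (12 + z)*(1/(4*z²)) = -z + (12 + z)/(4*z²))
(4905 + N)/(963 + L(l(3, -1), -59)) = (4905 + 5*I*√23)/(963 + (3 - 1*(-1)³ + (¼)*(-1))/(-1)²) = (4905 + 5*I*√23)/(963 + 1*(3 - 1*(-1) - ¼)) = (4905 + 5*I*√23)/(963 + 1*(3 + 1 - ¼)) = (4905 + 5*I*√23)/(963 + 1*(15/4)) = (4905 + 5*I*√23)/(963 + 15/4) = (4905 + 5*I*√23)/(3867/4) = (4905 + 5*I*√23)*(4/3867) = 6540/1289 + 20*I*√23/3867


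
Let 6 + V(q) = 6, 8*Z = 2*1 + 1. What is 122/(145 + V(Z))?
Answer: 122/145 ≈ 0.84138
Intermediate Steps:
Z = 3/8 (Z = (2*1 + 1)/8 = (2 + 1)/8 = (⅛)*3 = 3/8 ≈ 0.37500)
V(q) = 0 (V(q) = -6 + 6 = 0)
122/(145 + V(Z)) = 122/(145 + 0) = 122/145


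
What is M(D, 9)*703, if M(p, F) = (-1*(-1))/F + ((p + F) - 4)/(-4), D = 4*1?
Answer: -54131/36 ≈ -1503.6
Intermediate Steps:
D = 4
M(p, F) = 1 + 1/F - F/4 - p/4 (M(p, F) = 1/F + ((F + p) - 4)*(-1/4) = 1/F + (-4 + F + p)*(-1/4) = 1/F + (1 - F/4 - p/4) = 1 + 1/F - F/4 - p/4)
M(D, 9)*703 = ((1/4)*(4 - 1*9*(-4 + 9 + 4))/9)*703 = ((1/4)*(1/9)*(4 - 1*9*9))*703 = ((1/4)*(1/9)*(4 - 81))*703 = ((1/4)*(1/9)*(-77))*703 = -77/36*703 = -54131/36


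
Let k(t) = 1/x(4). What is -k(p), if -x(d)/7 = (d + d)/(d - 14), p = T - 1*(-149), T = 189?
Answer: -5/28 ≈ -0.17857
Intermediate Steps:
p = 338 (p = 189 - 1*(-149) = 189 + 149 = 338)
x(d) = -14*d/(-14 + d) (x(d) = -7*(d + d)/(d - 14) = -7*2*d/(-14 + d) = -14*d/(-14 + d))
k(t) = 5/28 (k(t) = 1/(-14*4/(-14 + 4)) = 1/(-14*4/(-10)) = 1/(-14*4*(-⅒)) = 1/(28/5) = 5/28)
-k(p) = -1*5/28 = -5/28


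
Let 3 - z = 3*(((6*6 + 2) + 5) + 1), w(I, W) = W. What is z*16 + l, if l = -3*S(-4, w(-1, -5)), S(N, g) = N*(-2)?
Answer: -2088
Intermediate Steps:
S(N, g) = -2*N
z = -129 (z = 3 - 3*(((6*6 + 2) + 5) + 1) = 3 - 3*(((36 + 2) + 5) + 1) = 3 - 3*((38 + 5) + 1) = 3 - 3*(43 + 1) = 3 - 3*44 = 3 - 1*132 = 3 - 132 = -129)
l = -24 (l = -(-6)*(-4) = -3*8 = -24)
z*16 + l = -129*16 - 24 = -2064 - 24 = -2088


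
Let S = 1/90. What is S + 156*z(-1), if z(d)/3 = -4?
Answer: -168479/90 ≈ -1872.0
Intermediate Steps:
S = 1/90 ≈ 0.011111
z(d) = -12 (z(d) = 3*(-4) = -12)
S + 156*z(-1) = 1/90 + 156*(-12) = 1/90 - 1872 = -168479/90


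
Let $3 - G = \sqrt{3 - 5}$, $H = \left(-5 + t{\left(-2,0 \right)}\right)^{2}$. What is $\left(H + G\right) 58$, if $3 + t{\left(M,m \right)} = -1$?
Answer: $4872 - 58 i \sqrt{2} \approx 4872.0 - 82.024 i$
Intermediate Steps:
$t{\left(M,m \right)} = -4$ ($t{\left(M,m \right)} = -3 - 1 = -4$)
$H = 81$ ($H = \left(-5 - 4\right)^{2} = \left(-9\right)^{2} = 81$)
$G = 3 - i \sqrt{2}$ ($G = 3 - \sqrt{3 - 5} = 3 - \sqrt{-2} = 3 - i \sqrt{2} \approx 3.0 - 1.4142 i$)
$\left(H + G\right) 58 = \left(81 + \left(3 - i \sqrt{2}\right)\right) 58 = \left(84 - i \sqrt{2}\right) 58 = 4872 - 58 i \sqrt{2}$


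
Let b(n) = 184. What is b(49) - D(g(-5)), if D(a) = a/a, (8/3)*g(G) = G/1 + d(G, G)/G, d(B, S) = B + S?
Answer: 183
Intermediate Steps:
g(G) = ¾ + 3*G/8 (g(G) = 3*(G/1 + (G + G)/G)/8 = 3*(G*1 + (2*G)/G)/8 = 3*(G + 2)/8 = 3*(2 + G)/8 = ¾ + 3*G/8)
D(a) = 1
b(49) - D(g(-5)) = 184 - 1*1 = 184 - 1 = 183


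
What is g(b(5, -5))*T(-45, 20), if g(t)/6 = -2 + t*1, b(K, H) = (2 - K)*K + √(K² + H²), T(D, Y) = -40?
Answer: 4080 - 1200*√2 ≈ 2382.9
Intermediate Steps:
b(K, H) = √(H² + K²) + K*(2 - K) (b(K, H) = K*(2 - K) + √(H² + K²) = √(H² + K²) + K*(2 - K))
g(t) = -12 + 6*t (g(t) = 6*(-2 + t*1) = 6*(-2 + t) = -12 + 6*t)
g(b(5, -5))*T(-45, 20) = (-12 + 6*(√((-5)² + 5²) - 1*5² + 2*5))*(-40) = (-12 + 6*(√(25 + 25) - 1*25 + 10))*(-40) = (-12 + 6*(√50 - 25 + 10))*(-40) = (-12 + 6*(5*√2 - 25 + 10))*(-40) = (-12 + 6*(-15 + 5*√2))*(-40) = (-12 + (-90 + 30*√2))*(-40) = (-102 + 30*√2)*(-40) = 4080 - 1200*√2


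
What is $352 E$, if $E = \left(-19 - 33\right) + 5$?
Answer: $-16544$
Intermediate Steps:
$E = -47$ ($E = -52 + 5 = -47$)
$352 E = 352 \left(-47\right) = -16544$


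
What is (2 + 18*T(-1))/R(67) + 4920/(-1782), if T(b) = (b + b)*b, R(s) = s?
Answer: -43654/19899 ≈ -2.1938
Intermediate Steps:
T(b) = 2*b² (T(b) = (2*b)*b = 2*b²)
(2 + 18*T(-1))/R(67) + 4920/(-1782) = (2 + 18*(2*(-1)²))/67 + 4920/(-1782) = (2 + 18*(2*1))*(1/67) + 4920*(-1/1782) = (2 + 18*2)*(1/67) - 820/297 = (2 + 36)*(1/67) - 820/297 = 38*(1/67) - 820/297 = 38/67 - 820/297 = -43654/19899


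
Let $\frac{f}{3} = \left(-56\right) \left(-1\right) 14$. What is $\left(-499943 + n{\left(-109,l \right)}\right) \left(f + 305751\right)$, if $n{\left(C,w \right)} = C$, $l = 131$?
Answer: $-154067521356$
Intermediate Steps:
$f = 2352$ ($f = 3 \left(-56\right) \left(-1\right) 14 = 3 \cdot 56 \cdot 14 = 3 \cdot 784 = 2352$)
$\left(-499943 + n{\left(-109,l \right)}\right) \left(f + 305751\right) = \left(-499943 - 109\right) \left(2352 + 305751\right) = \left(-500052\right) 308103 = -154067521356$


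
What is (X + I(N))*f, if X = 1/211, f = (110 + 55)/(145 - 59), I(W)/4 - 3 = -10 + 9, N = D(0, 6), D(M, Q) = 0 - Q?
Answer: 278685/18146 ≈ 15.358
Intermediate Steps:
D(M, Q) = -Q
N = -6 (N = -1*6 = -6)
I(W) = 8 (I(W) = 12 + 4*(-10 + 9) = 12 + 4*(-1) = 12 - 4 = 8)
f = 165/86 ≈ 1.9186
X = 1/211 ≈ 0.0047393
(X + I(N))*f = (1/211 + 8)*(165/86) = (1689/211)*(165/86) = 278685/18146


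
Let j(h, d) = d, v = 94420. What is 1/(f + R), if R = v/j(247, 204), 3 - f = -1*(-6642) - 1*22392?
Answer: 51/827008 ≈ 6.1668e-5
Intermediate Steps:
f = 15753 (f = 3 - (-1*(-6642) - 1*22392) = 3 - (6642 - 22392) = 3 - 1*(-15750) = 3 + 15750 = 15753)
R = 23605/51 (R = 94420/204 = 94420*(1/204) = 23605/51 ≈ 462.84)
1/(f + R) = 1/(15753 + 23605/51) = 1/(827008/51) = 51/827008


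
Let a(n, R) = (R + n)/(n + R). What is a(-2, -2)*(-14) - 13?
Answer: -27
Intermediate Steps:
a(n, R) = 1 (a(n, R) = (R + n)/(R + n) = 1)
a(-2, -2)*(-14) - 13 = 1*(-14) - 13 = -14 - 13 = -27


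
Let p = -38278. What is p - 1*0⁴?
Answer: -38278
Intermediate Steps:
p - 1*0⁴ = -38278 - 1*0⁴ = -38278 - 1*0 = -38278 + 0 = -38278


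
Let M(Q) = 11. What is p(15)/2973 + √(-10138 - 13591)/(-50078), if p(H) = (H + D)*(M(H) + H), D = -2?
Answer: 338/2973 - I*√23729/50078 ≈ 0.11369 - 0.003076*I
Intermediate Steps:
p(H) = (-2 + H)*(11 + H) (p(H) = (H - 2)*(11 + H) = (-2 + H)*(11 + H))
p(15)/2973 + √(-10138 - 13591)/(-50078) = (-22 + 15² + 9*15)/2973 + √(-10138 - 13591)/(-50078) = (-22 + 225 + 135)*(1/2973) + √(-23729)*(-1/50078) = 338*(1/2973) + (I*√23729)*(-1/50078) = 338/2973 - I*√23729/50078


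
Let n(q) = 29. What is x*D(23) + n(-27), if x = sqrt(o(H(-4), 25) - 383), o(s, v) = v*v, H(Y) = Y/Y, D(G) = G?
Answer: 29 + 253*sqrt(2) ≈ 386.80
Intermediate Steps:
H(Y) = 1
o(s, v) = v**2
x = 11*sqrt(2) (x = sqrt(25**2 - 383) = sqrt(625 - 383) = sqrt(242) = 11*sqrt(2) ≈ 15.556)
x*D(23) + n(-27) = (11*sqrt(2))*23 + 29 = 253*sqrt(2) + 29 = 29 + 253*sqrt(2)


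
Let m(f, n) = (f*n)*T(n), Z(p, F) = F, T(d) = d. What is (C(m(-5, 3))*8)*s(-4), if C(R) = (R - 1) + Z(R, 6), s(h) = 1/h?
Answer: 80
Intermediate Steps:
m(f, n) = f*n**2 (m(f, n) = (f*n)*n = f*n**2)
C(R) = 5 + R (C(R) = (R - 1) + 6 = (-1 + R) + 6 = 5 + R)
(C(m(-5, 3))*8)*s(-4) = ((5 - 5*3**2)*8)/(-4) = ((5 - 5*9)*8)*(-1/4) = ((5 - 45)*8)*(-1/4) = -40*8*(-1/4) = -320*(-1/4) = 80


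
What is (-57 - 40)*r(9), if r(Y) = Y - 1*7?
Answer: -194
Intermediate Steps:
r(Y) = -7 + Y (r(Y) = Y - 7 = -7 + Y)
(-57 - 40)*r(9) = (-57 - 40)*(-7 + 9) = -97*2 = -194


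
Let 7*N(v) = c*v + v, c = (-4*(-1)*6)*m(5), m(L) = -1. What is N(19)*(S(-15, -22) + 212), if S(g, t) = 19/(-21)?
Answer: -1937221/147 ≈ -13178.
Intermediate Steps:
S(g, t) = -19/21 (S(g, t) = 19*(-1/21) = -19/21)
c = -24 (c = (-4*(-1)*6)*(-1) = (4*6)*(-1) = 24*(-1) = -24)
N(v) = -23*v/7 (N(v) = (-24*v + v)/7 = (-23*v)/7 = -23*v/7)
N(19)*(S(-15, -22) + 212) = (-23/7*19)*(-19/21 + 212) = -437/7*4433/21 = -1937221/147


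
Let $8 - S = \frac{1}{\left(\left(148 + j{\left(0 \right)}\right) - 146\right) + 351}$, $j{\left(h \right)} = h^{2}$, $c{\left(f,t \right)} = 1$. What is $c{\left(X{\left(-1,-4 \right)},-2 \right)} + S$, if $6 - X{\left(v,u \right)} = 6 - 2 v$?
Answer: $\frac{3176}{353} \approx 8.9972$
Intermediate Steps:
$X{\left(v,u \right)} = 2 v$ ($X{\left(v,u \right)} = 6 - \left(6 - 2 v\right) = 6 + \left(-6 + 2 v\right) = 2 v$)
$S = \frac{2823}{353}$ ($S = 8 - \frac{1}{\left(\left(148 + 0^{2}\right) - 146\right) + 351} = 8 - \frac{1}{\left(\left(148 + 0\right) - 146\right) + 351} = 8 - \frac{1}{\left(148 - 146\right) + 351} = 8 - \frac{1}{2 + 351} = 8 - \frac{1}{353} = \frac{2823}{353} \approx 7.9972$)
$c{\left(X{\left(-1,-4 \right)},-2 \right)} + S = 1 + \frac{2823}{353} = \frac{3176}{353}$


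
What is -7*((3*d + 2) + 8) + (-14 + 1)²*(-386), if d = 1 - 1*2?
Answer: -65283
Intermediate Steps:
d = -1 (d = 1 - 2 = -1)
-7*((3*d + 2) + 8) + (-14 + 1)²*(-386) = -7*((3*(-1) + 2) + 8) + (-14 + 1)²*(-386) = -7*((-3 + 2) + 8) + (-13)²*(-386) = -7*(-1 + 8) + 169*(-386) = -7*7 - 65234 = -49 - 65234 = -65283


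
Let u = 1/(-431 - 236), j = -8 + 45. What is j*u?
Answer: -37/667 ≈ -0.055472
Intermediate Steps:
j = 37
u = -1/667 (u = 1/(-667) = -1/667 ≈ -0.0014993)
j*u = 37*(-1/667) = -37/667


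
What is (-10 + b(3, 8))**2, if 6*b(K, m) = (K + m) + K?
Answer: 529/9 ≈ 58.778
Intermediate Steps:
b(K, m) = K/3 + m/6 (b(K, m) = ((K + m) + K)/6 = (m + 2*K)/6 = K/3 + m/6)
(-10 + b(3, 8))**2 = (-10 + ((1/3)*3 + (1/6)*8))**2 = (-10 + (1 + 4/3))**2 = (-10 + 7/3)**2 = (-23/3)**2 = 529/9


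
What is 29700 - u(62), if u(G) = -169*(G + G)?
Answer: 50656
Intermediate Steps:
u(G) = -338*G
29700 - u(62) = 29700 - (-338)*62 = 29700 - 1*(-20956) = 29700 + 20956 = 50656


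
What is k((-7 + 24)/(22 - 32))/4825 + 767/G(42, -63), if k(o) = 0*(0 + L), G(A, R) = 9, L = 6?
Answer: 767/9 ≈ 85.222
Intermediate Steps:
k(o) = 0 (k(o) = 0*(0 + 6) = 0*6 = 0)
k((-7 + 24)/(22 - 32))/4825 + 767/G(42, -63) = 0/4825 + 767/9 = 0*(1/4825) + 767*(⅑) = 0 + 767/9 = 767/9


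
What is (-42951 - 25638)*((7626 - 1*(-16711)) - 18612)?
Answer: -392672025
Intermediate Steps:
(-42951 - 25638)*((7626 - 1*(-16711)) - 18612) = -68589*((7626 + 16711) - 18612) = -68589*(24337 - 18612) = -68589*5725 = -392672025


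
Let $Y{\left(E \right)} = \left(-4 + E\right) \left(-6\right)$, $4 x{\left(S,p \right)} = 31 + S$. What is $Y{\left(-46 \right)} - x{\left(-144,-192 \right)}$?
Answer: $\frac{1313}{4} \approx 328.25$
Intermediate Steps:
$x{\left(S,p \right)} = \frac{31}{4} + \frac{S}{4}$ ($x{\left(S,p \right)} = \frac{31 + S}{4} = \frac{31}{4} + \frac{S}{4}$)
$Y{\left(E \right)} = 24 - 6 E$
$Y{\left(-46 \right)} - x{\left(-144,-192 \right)} = \left(24 - -276\right) - \left(\frac{31}{4} + \frac{1}{4} \left(-144\right)\right) = \left(24 + 276\right) - \left(\frac{31}{4} - 36\right) = 300 - - \frac{113}{4} = 300 + \frac{113}{4} = \frac{1313}{4}$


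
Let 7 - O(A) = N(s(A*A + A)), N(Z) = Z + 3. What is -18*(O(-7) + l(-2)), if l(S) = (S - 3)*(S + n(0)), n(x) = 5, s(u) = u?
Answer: 954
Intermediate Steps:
N(Z) = 3 + Z
O(A) = 4 - A - A² (O(A) = 7 - (3 + (A*A + A)) = 7 - (3 + (A² + A)) = 7 - (3 + (A + A²)) = 7 - (3 + A + A²) = 7 + (-3 - A - A²) = 4 - A - A²)
l(S) = (-3 + S)*(5 + S) (l(S) = (S - 3)*(S + 5) = (-3 + S)*(5 + S))
-18*(O(-7) + l(-2)) = -18*((4 - 1*(-7)*(1 - 7)) + (-15 + (-2)² + 2*(-2))) = -18*((4 - 1*(-7)*(-6)) + (-15 + 4 - 4)) = -18*((4 - 42) - 15) = -18*(-38 - 15) = -18*(-53) = 954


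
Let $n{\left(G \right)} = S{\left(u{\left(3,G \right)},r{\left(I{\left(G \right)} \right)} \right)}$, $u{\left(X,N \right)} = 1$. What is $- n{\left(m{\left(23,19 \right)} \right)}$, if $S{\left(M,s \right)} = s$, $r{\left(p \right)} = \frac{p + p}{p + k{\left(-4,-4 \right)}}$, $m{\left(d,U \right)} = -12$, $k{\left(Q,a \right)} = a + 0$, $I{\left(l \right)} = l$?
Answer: $- \frac{3}{2} \approx -1.5$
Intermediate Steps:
$k{\left(Q,a \right)} = a$
$r{\left(p \right)} = \frac{2 p}{-4 + p}$ ($r{\left(p \right)} = \frac{p + p}{p - 4} = \frac{2 p}{-4 + p}$)
$n{\left(G \right)} = \frac{2 G}{-4 + G}$
$- n{\left(m{\left(23,19 \right)} \right)} = - \frac{2 \left(-12\right)}{-4 - 12} = - \frac{2 \left(-12\right)}{-16} = - \frac{2 \left(-12\right) \left(-1\right)}{16} = \left(-1\right) \frac{3}{2} = - \frac{3}{2}$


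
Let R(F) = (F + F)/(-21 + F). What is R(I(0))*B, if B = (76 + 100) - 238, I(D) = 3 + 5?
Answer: 992/13 ≈ 76.308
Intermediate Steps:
I(D) = 8
R(F) = 2*F/(-21 + F) (R(F) = (2*F)/(-21 + F) = 2*F/(-21 + F))
B = -62 (B = 176 - 238 = -62)
R(I(0))*B = (2*8/(-21 + 8))*(-62) = (2*8/(-13))*(-62) = (2*8*(-1/13))*(-62) = -16/13*(-62) = 992/13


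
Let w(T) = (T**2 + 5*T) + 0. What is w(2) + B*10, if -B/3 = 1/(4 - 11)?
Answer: 128/7 ≈ 18.286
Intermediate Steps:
B = 3/7 (B = -3/(4 - 11) = -3/(-7) = -3*(-1/7) = 3/7 ≈ 0.42857)
w(T) = T**2 + 5*T
w(2) + B*10 = 2*(5 + 2) + (3/7)*10 = 2*7 + 30/7 = 14 + 30/7 = 128/7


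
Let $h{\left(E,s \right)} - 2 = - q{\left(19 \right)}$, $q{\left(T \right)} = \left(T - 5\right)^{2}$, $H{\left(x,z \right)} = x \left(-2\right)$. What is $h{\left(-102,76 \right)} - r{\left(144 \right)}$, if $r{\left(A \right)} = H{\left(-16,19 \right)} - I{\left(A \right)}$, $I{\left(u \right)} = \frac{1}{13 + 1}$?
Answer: $- \frac{3163}{14} \approx -225.93$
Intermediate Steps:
$H{\left(x,z \right)} = - 2 x$
$I{\left(u \right)} = \frac{1}{14}$
$q{\left(T \right)} = \left(-5 + T\right)^{2}$
$r{\left(A \right)} = \frac{447}{14}$ ($r{\left(A \right)} = \left(-2\right) \left(-16\right) - \frac{1}{14} = 32 - \frac{1}{14} = \frac{447}{14}$)
$h{\left(E,s \right)} = -194$ ($h{\left(E,s \right)} = 2 - \left(-5 + 19\right)^{2} = 2 - 14^{2} = 2 - 196 = -194$)
$h{\left(-102,76 \right)} - r{\left(144 \right)} = -194 - \frac{447}{14} = - \frac{3163}{14}$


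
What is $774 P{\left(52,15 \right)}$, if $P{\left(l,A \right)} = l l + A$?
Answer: $2104506$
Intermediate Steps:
$P{\left(l,A \right)} = A + l^{2}$ ($P{\left(l,A \right)} = l^{2} + A = A + l^{2}$)
$774 P{\left(52,15 \right)} = 774 \left(15 + 52^{2}\right) = 774 \left(15 + 2704\right) = 774 \cdot 2719 = 2104506$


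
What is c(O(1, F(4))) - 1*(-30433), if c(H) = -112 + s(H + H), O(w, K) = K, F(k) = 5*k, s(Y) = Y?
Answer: 30361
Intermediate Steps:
c(H) = -112 + 2*H (c(H) = -112 + (H + H) = -112 + 2*H)
c(O(1, F(4))) - 1*(-30433) = (-112 + 2*(5*4)) - 1*(-30433) = (-112 + 2*20) + 30433 = (-112 + 40) + 30433 = -72 + 30433 = 30361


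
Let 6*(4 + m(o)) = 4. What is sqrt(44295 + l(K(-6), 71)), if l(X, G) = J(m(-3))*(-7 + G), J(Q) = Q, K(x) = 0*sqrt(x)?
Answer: sqrt(396735)/3 ≈ 209.96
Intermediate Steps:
K(x) = 0
m(o) = -10/3 (m(o) = -4 + (1/6)*4 = -4 + 2/3 = -10/3)
l(X, G) = 70/3 - 10*G/3 (l(X, G) = -10*(-7 + G)/3 = 70/3 - 10*G/3)
sqrt(44295 + l(K(-6), 71)) = sqrt(44295 + (70/3 - 10/3*71)) = sqrt(44295 + (70/3 - 710/3)) = sqrt(44295 - 640/3) = sqrt(132245/3) = sqrt(396735)/3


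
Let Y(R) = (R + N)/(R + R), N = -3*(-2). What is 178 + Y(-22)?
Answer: 1962/11 ≈ 178.36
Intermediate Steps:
N = 6
Y(R) = (6 + R)/(2*R) (Y(R) = (R + 6)/(R + R) = (6 + R)/((2*R)) = (6 + R)*(1/(2*R)) = (6 + R)/(2*R))
178 + Y(-22) = 178 + (½)*(6 - 22)/(-22) = 178 + (½)*(-1/22)*(-16) = 178 + 4/11 = 1962/11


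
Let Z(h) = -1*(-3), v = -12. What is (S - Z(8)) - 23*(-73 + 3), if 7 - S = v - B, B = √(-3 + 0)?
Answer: 1626 + I*√3 ≈ 1626.0 + 1.732*I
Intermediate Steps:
Z(h) = 3
B = I*√3 (B = √(-3) = I*√3 ≈ 1.732*I)
S = 19 + I*√3 (S = 7 - (-12 - I*√3) = 7 + (12 + I*√3) = 19 + I*√3 ≈ 19.0 + 1.732*I)
(S - Z(8)) - 23*(-73 + 3) = ((19 + I*√3) - 1*3) - 23*(-73 + 3) = ((19 + I*√3) - 3) - 23*(-70) = (16 + I*√3) + 1610 = 1626 + I*√3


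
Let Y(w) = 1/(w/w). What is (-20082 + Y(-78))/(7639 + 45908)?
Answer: -20081/53547 ≈ -0.37502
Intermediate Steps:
Y(w) = 1 (Y(w) = 1/1 = 1)
(-20082 + Y(-78))/(7639 + 45908) = (-20082 + 1)/(7639 + 45908) = -20081/53547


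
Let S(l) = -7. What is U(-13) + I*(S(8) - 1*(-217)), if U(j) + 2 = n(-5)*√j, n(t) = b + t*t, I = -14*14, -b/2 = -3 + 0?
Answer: -41162 + 31*I*√13 ≈ -41162.0 + 111.77*I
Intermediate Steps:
b = 6 (b = -2*(-3 + 0) = -2*(-3) = 6)
I = -196
n(t) = 6 + t² (n(t) = 6 + t*t = 6 + t²)
U(j) = -2 + 31*√j (U(j) = -2 + (6 + (-5)²)*√j = -2 + (6 + 25)*√j = -2 + 31*√j)
U(-13) + I*(S(8) - 1*(-217)) = (-2 + 31*√(-13)) - 196*(-7 - 1*(-217)) = (-2 + 31*(I*√13)) - 196*(-7 + 217) = (-2 + 31*I*√13) - 196*210 = (-2 + 31*I*√13) - 41160 = -41162 + 31*I*√13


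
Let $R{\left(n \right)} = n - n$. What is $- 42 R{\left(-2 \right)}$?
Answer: $0$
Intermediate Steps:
$R{\left(n \right)} = 0$
$- 42 R{\left(-2 \right)} = \left(-42\right) 0 = 0$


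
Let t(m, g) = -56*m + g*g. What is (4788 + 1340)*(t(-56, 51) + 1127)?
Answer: 42062592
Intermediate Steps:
t(m, g) = g**2 - 56*m (t(m, g) = -56*m + g**2 = g**2 - 56*m)
(4788 + 1340)*(t(-56, 51) + 1127) = (4788 + 1340)*((51**2 - 56*(-56)) + 1127) = 6128*((2601 + 3136) + 1127) = 6128*(5737 + 1127) = 6128*6864 = 42062592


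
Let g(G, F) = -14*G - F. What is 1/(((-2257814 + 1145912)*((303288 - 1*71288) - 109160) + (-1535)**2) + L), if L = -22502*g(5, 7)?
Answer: -1/136581952801 ≈ -7.3216e-12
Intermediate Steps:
g(G, F) = -F - 14*G
L = 1732654 (L = -22502*(-1*7 - 14*5) = -22502*(-7 - 70) = -22502*(-77) = 1732654)
1/(((-2257814 + 1145912)*((303288 - 1*71288) - 109160) + (-1535)**2) + L) = 1/(((-2257814 + 1145912)*((303288 - 1*71288) - 109160) + (-1535)**2) + 1732654) = 1/((-1111902*((303288 - 71288) - 109160) + 2356225) + 1732654) = 1/((-1111902*(232000 - 109160) + 2356225) + 1732654) = 1/((-1111902*122840 + 2356225) + 1732654) = 1/((-136586041680 + 2356225) + 1732654) = 1/(-136583685455 + 1732654) = 1/(-136581952801) = -1/136581952801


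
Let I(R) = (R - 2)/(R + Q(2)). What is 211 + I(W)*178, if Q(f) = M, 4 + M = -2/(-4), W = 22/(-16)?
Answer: 4345/13 ≈ 334.23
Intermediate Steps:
W = -11/8 (W = 22*(-1/16) = -11/8 ≈ -1.3750)
M = -7/2 (M = -4 - 2/(-4) = -4 - 2*(-¼) = -4 + ½ = -7/2 ≈ -3.5000)
Q(f) = -7/2
I(R) = (-2 + R)/(-7/2 + R) (I(R) = (R - 2)/(R - 7/2) = (-2 + R)/(-7/2 + R))
211 + I(W)*178 = 211 + (2*(-2 - 11/8)/(-7 + 2*(-11/8)))*178 = 211 + (2*(-27/8)/(-7 - 11/4))*178 = 211 + (2*(-27/8)/(-39/4))*178 = 211 + (2*(-4/39)*(-27/8))*178 = 211 + (9/13)*178 = 211 + 1602/13 = 4345/13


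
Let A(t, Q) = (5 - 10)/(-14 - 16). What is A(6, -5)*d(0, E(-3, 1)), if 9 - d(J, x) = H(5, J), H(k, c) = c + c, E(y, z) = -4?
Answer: 3/2 ≈ 1.5000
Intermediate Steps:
H(k, c) = 2*c
d(J, x) = 9 - 2*J
A(t, Q) = ⅙ (A(t, Q) = -5/(-30) = -5*(-1/30) = ⅙)
A(6, -5)*d(0, E(-3, 1)) = (9 - 2*0)/6 = (9 + 0)/6 = (⅙)*9 = 3/2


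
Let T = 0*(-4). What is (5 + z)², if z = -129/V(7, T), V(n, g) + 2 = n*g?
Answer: 19321/4 ≈ 4830.3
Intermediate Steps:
T = 0
V(n, g) = -2 + g*n (V(n, g) = -2 + n*g = -2 + g*n)
z = 129/2 (z = -129/(-2 + 0*7) = -129/(-2 + 0) = -129/(-2) = -129*(-½) = 129/2 ≈ 64.500)
(5 + z)² = (5 + 129/2)² = (139/2)² = 19321/4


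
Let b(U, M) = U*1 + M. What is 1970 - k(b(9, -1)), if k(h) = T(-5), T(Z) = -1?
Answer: 1971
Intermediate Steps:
b(U, M) = M + U (b(U, M) = U + M = M + U)
k(h) = -1
1970 - k(b(9, -1)) = 1970 - 1*(-1) = 1970 + 1 = 1971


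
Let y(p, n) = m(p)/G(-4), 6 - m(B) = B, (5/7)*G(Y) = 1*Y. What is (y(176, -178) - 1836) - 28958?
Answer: -430691/14 ≈ -30764.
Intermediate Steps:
G(Y) = 7*Y/5 (G(Y) = 7*(1*Y)/5 = 7*Y/5)
m(B) = 6 - B
y(p, n) = -15/14 + 5*p/28 (y(p, n) = (6 - p)/(((7/5)*(-4))) = (6 - p)/(-28/5) = (6 - p)*(-5/28) = -15/14 + 5*p/28)
(y(176, -178) - 1836) - 28958 = ((-15/14 + (5/28)*176) - 1836) - 28958 = ((-15/14 + 220/7) - 1836) - 28958 = (425/14 - 1836) - 28958 = -25279/14 - 28958 = -430691/14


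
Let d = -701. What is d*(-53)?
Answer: 37153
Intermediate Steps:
d*(-53) = -701*(-53) = 37153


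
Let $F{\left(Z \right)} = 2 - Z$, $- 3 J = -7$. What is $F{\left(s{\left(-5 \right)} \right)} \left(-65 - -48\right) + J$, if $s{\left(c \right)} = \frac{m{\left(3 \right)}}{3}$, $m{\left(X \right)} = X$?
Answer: $- \frac{44}{3} \approx -14.667$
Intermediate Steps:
$J = \frac{7}{3}$ ($J = \left(- \frac{1}{3}\right) \left(-7\right) = \frac{7}{3} \approx 2.3333$)
$s{\left(c \right)} = 1$ ($s{\left(c \right)} = \frac{3}{3} = 3 \cdot \frac{1}{3} = 1$)
$F{\left(s{\left(-5 \right)} \right)} \left(-65 - -48\right) + J = \left(2 - 1\right) \left(-65 - -48\right) + \frac{7}{3} = \left(2 - 1\right) \left(-65 + 48\right) + \frac{7}{3} = 1 \left(-17\right) + \frac{7}{3} = -17 + \frac{7}{3} = - \frac{44}{3}$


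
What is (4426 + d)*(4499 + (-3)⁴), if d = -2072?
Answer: 10781320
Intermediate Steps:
(4426 + d)*(4499 + (-3)⁴) = (4426 - 2072)*(4499 + (-3)⁴) = 2354*(4499 + 81) = 2354*4580 = 10781320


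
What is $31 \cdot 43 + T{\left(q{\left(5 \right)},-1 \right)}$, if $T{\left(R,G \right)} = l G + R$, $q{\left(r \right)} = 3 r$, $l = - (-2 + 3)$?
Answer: $1349$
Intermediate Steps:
$l = -1$ ($l = \left(-1\right) 1 = -1$)
$T{\left(R,G \right)} = R - G$ ($T{\left(R,G \right)} = - G + R = R - G$)
$31 \cdot 43 + T{\left(q{\left(5 \right)},-1 \right)} = 31 \cdot 43 + \left(3 \cdot 5 - -1\right) = 1333 + \left(15 + 1\right) = 1333 + 16 = 1349$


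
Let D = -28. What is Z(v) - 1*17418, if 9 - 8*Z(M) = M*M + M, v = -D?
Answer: -140147/8 ≈ -17518.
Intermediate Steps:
v = 28 (v = -1*(-28) = 28)
Z(M) = 9/8 - M/8 - M**2/8 (Z(M) = 9/8 - (M*M + M)/8 = 9/8 - (M**2 + M)/8 = 9/8 - (M + M**2)/8 = 9/8 + (-M/8 - M**2/8) = 9/8 - M/8 - M**2/8)
Z(v) - 1*17418 = (9/8 - 1/8*28 - 1/8*28**2) - 1*17418 = (9/8 - 7/2 - 1/8*784) - 17418 = (9/8 - 7/2 - 98) - 17418 = -803/8 - 17418 = -140147/8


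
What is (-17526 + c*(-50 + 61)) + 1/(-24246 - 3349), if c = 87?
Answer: -457221556/27595 ≈ -16569.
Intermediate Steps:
(-17526 + c*(-50 + 61)) + 1/(-24246 - 3349) = (-17526 + 87*(-50 + 61)) + 1/(-24246 - 3349) = (-17526 + 87*11) + 1/(-27595) = (-17526 + 957) - 1/27595 = -16569 - 1/27595 = -457221556/27595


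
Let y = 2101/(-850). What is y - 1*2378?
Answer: -2023401/850 ≈ -2380.5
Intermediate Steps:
y = -2101/850 (y = 2101*(-1/850) = -2101/850 ≈ -2.4718)
y - 1*2378 = -2101/850 - 1*2378 = -2101/850 - 2378 = -2023401/850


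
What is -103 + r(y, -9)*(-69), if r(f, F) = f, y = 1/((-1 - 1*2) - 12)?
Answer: -492/5 ≈ -98.400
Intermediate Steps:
y = -1/15 (y = 1/((-1 - 2) - 12) = 1/(-3 - 12) = 1/(-15) = -1/15 ≈ -0.066667)
-103 + r(y, -9)*(-69) = -103 - 1/15*(-69) = -103 + 23/5 = -492/5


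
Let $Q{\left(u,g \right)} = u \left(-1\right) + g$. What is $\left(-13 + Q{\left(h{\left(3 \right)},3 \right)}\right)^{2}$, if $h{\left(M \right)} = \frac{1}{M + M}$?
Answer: $\frac{3721}{36} \approx 103.36$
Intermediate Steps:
$h{\left(M \right)} = \frac{1}{2 M}$
$Q{\left(u,g \right)} = g - u$ ($Q{\left(u,g \right)} = - u + g = g - u$)
$\left(-13 + Q{\left(h{\left(3 \right)},3 \right)}\right)^{2} = \left(-13 + \left(3 - \frac{1}{2 \cdot 3}\right)\right)^{2} = \left(-13 + \left(3 - \frac{1}{2} \cdot \frac{1}{3}\right)\right)^{2} = \left(-13 + \left(3 - \frac{1}{6}\right)\right)^{2} = \left(-13 + \frac{17}{6}\right)^{2} = \left(- \frac{61}{6}\right)^{2} = \frac{3721}{36}$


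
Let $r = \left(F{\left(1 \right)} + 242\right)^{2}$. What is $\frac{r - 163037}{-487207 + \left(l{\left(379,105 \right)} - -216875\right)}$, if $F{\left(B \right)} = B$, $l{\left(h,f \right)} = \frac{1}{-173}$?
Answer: $\frac{17989924}{46767437} \approx 0.38467$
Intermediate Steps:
$l{\left(h,f \right)} = - \frac{1}{173}$
$r = 59049$ ($r = \left(1 + 242\right)^{2} = 243^{2} = 59049$)
$\frac{r - 163037}{-487207 + \left(l{\left(379,105 \right)} - -216875\right)} = \frac{59049 - 163037}{-487207 - - \frac{37519374}{173}} = - \frac{103988}{-487207 + \left(- \frac{1}{173} + 216875\right)} = - \frac{103988}{-487207 + \frac{37519374}{173}} = - \frac{103988}{- \frac{46767437}{173}} = \left(-103988\right) \left(- \frac{173}{46767437}\right) = \frac{17989924}{46767437}$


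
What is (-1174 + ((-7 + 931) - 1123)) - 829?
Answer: -2202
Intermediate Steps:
(-1174 + ((-7 + 931) - 1123)) - 829 = (-1174 + (924 - 1123)) - 829 = (-1174 - 199) - 829 = -1373 - 829 = -2202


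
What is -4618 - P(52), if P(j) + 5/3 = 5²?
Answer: -13924/3 ≈ -4641.3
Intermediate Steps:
P(j) = 70/3 (P(j) = -5/3 + 5² = -5/3 + 25 = 70/3)
-4618 - P(52) = -4618 - 1*70/3 = -4618 - 70/3 = -13924/3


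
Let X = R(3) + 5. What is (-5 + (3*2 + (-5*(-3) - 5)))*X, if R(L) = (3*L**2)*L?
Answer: 946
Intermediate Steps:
R(L) = 3*L**3
X = 86 (X = 3*3**3 + 5 = 3*27 + 5 = 81 + 5 = 86)
(-5 + (3*2 + (-5*(-3) - 5)))*X = (-5 + (3*2 + (-5*(-3) - 5)))*86 = (-5 + (6 + (15 - 5)))*86 = (-5 + (6 + 10))*86 = (-5 + 16)*86 = 11*86 = 946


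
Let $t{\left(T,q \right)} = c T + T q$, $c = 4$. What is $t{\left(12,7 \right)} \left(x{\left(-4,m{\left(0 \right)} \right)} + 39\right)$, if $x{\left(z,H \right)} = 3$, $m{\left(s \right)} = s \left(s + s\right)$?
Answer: $5544$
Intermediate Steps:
$m{\left(s \right)} = 2 s^{2}$ ($m{\left(s \right)} = s 2 s = 2 s^{2}$)
$t{\left(T,q \right)} = 4 T + T q$
$t{\left(12,7 \right)} \left(x{\left(-4,m{\left(0 \right)} \right)} + 39\right) = 12 \left(4 + 7\right) \left(3 + 39\right) = 12 \cdot 11 \cdot 42 = 132 \cdot 42 = 5544$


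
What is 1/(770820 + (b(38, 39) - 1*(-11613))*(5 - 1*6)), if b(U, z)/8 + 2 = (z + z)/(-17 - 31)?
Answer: 1/759236 ≈ 1.3171e-6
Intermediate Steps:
b(U, z) = -16 - z/3 (b(U, z) = -16 + 8*((z + z)/(-17 - 31)) = -16 + 8*((2*z)/(-48)) = -16 + 8*((2*z)*(-1/48)) = -16 + 8*(-z/24) = -16 - z/3)
1/(770820 + (b(38, 39) - 1*(-11613))*(5 - 1*6)) = 1/(770820 + ((-16 - ⅓*39) - 1*(-11613))*(5 - 1*6)) = 1/(770820 + ((-16 - 13) + 11613)*(5 - 6)) = 1/(770820 + (-29 + 11613)*(-1)) = 1/(770820 + 11584*(-1)) = 1/(770820 - 11584) = 1/759236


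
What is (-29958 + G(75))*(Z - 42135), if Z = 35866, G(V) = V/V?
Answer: 187800433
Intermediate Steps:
G(V) = 1
(-29958 + G(75))*(Z - 42135) = (-29958 + 1)*(35866 - 42135) = -29957*(-6269) = 187800433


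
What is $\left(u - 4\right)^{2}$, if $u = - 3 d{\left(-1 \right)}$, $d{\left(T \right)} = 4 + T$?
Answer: $169$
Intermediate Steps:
$u = -9$ ($u = - 3 \left(4 - 1\right) = \left(-3\right) 3 = -9$)
$\left(u - 4\right)^{2} = \left(-9 - 4\right)^{2} = \left(-13\right)^{2} = 169$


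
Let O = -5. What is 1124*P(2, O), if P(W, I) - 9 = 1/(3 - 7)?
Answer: 9835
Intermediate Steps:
P(W, I) = 35/4 (P(W, I) = 9 + 1/(3 - 7) = 9 + 1/(-4) = 9 - 1/4 = 35/4)
1124*P(2, O) = 1124*(35/4) = 9835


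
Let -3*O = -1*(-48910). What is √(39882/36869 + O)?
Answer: 2*I*√94253428038/4809 ≈ 127.68*I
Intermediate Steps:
O = -48910/3 (O = -(-1)*(-48910)/3 = -⅓*48910 = -48910/3 ≈ -16303.)
√(39882/36869 + O) = √(39882/36869 - 48910/3) = √(39882*(1/36869) - 48910/3) = √(1734/1603 - 48910/3) = √(-78397528/4809) = 2*I*√94253428038/4809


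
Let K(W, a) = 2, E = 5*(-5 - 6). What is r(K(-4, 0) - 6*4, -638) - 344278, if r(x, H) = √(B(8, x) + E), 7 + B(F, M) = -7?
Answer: -344278 + I*√69 ≈ -3.4428e+5 + 8.3066*I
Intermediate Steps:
E = -55 (E = 5*(-11) = -55)
B(F, M) = -14 (B(F, M) = -7 - 7 = -14)
r(x, H) = I*√69 (r(x, H) = √(-14 - 55) = √(-69) = I*√69)
r(K(-4, 0) - 6*4, -638) - 344278 = I*√69 - 344278 = -344278 + I*√69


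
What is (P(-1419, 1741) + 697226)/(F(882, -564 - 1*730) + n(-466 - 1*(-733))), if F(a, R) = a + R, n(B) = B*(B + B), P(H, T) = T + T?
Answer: 350354/71083 ≈ 4.9288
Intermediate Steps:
P(H, T) = 2*T
n(B) = 2*B² (n(B) = B*(2*B) = 2*B²)
F(a, R) = R + a
(P(-1419, 1741) + 697226)/(F(882, -564 - 1*730) + n(-466 - 1*(-733))) = (2*1741 + 697226)/(((-564 - 1*730) + 882) + 2*(-466 - 1*(-733))²) = (3482 + 697226)/(((-564 - 730) + 882) + 2*(-466 + 733)²) = 700708/((-1294 + 882) + 2*267²) = 700708/(-412 + 2*71289) = 700708/(-412 + 142578) = 700708/142166 = 700708*(1/142166) = 350354/71083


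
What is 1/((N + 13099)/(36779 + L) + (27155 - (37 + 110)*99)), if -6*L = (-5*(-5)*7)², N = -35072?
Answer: 190049/2394865660 ≈ 7.9357e-5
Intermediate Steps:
L = -30625/6 (L = -(-5*(-5)*7)²/6 = -(25*7)²/6 = -⅙*175² = -⅙*30625 = -30625/6 ≈ -5104.2)
1/((N + 13099)/(36779 + L) + (27155 - (37 + 110)*99)) = 1/((-35072 + 13099)/(36779 - 30625/6) + (27155 - (37 + 110)*99)) = 1/(-21973/190049/6 + (27155 - 147*99)) = 1/(-21973*6/190049 + (27155 - 1*14553)) = 1/(-131838/190049 + (27155 - 14553)) = 1/(-131838/190049 + 12602) = 1/(2394865660/190049) = 190049/2394865660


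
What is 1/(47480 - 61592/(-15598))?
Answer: 7799/370327316 ≈ 2.1060e-5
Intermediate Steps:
1/(47480 - 61592/(-15598)) = 1/(47480 - 61592*(-1/15598)) = 1/(47480 + 30796/7799) = 1/(370327316/7799) = 7799/370327316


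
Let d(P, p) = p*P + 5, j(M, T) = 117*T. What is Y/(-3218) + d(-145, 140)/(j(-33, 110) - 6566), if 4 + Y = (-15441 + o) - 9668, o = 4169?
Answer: 33360833/10143136 ≈ 3.2890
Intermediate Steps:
d(P, p) = 5 + P*p (d(P, p) = P*p + 5 = 5 + P*p)
Y = -20944 (Y = -4 + ((-15441 + 4169) - 9668) = -4 + (-11272 - 9668) = -4 - 20940 = -20944)
Y/(-3218) + d(-145, 140)/(j(-33, 110) - 6566) = -20944/(-3218) + (5 - 145*140)/(117*110 - 6566) = -20944*(-1/3218) + (5 - 20300)/(12870 - 6566) = 10472/1609 - 20295/6304 = 33360833/10143136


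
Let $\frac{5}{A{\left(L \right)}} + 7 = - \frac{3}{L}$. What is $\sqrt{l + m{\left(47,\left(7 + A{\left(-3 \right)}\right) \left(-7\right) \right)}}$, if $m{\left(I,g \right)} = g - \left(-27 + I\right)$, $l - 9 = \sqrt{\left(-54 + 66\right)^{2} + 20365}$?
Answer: $\frac{\sqrt{-1950 + 36 \sqrt{20509}}}{6} \approx 9.4363$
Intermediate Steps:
$A{\left(L \right)} = \frac{5}{-7 - \frac{3}{L}}$
$l = 9 + \sqrt{20509}$ ($l = 9 + \sqrt{\left(-54 + 66\right)^{2} + 20365} = 9 + \sqrt{12^{2} + 20365} = 9 + \sqrt{144 + 20365} = 9 + \sqrt{20509} \approx 152.21$)
$m{\left(I,g \right)} = 27 + g - I$
$\sqrt{l + m{\left(47,\left(7 + A{\left(-3 \right)}\right) \left(-7\right) \right)}} = \sqrt{\left(9 + \sqrt{20509}\right) + \left(27 + \left(7 - - \frac{15}{3 + 7 \left(-3\right)}\right) \left(-7\right) - 47\right)} = \sqrt{\left(9 + \sqrt{20509}\right) + \left(27 + \left(7 - - \frac{15}{3 - 21}\right) \left(-7\right) - 47\right)} = \sqrt{\left(9 + \sqrt{20509}\right) + \left(27 + \left(7 - - \frac{15}{-18}\right) \left(-7\right) - 47\right)} = \sqrt{\left(9 + \sqrt{20509}\right) + \left(27 + \left(7 - \left(-15\right) \left(- \frac{1}{18}\right)\right) \left(-7\right) - 47\right)} = \sqrt{\left(9 + \sqrt{20509}\right) + \left(27 + \left(7 - \frac{5}{6}\right) \left(-7\right) - 47\right)} = \sqrt{\left(9 + \sqrt{20509}\right) + \left(27 + \frac{37}{6} \left(-7\right) - 47\right)} = \sqrt{\left(9 + \sqrt{20509}\right) - \frac{379}{6}} = \sqrt{- \frac{325}{6} + \sqrt{20509}}$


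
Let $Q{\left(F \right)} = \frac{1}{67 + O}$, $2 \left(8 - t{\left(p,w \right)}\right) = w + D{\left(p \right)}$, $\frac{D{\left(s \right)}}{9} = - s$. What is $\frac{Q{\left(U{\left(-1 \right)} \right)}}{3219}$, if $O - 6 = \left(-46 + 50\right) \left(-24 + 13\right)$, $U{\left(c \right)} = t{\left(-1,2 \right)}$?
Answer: $\frac{1}{93351} \approx 1.0712 \cdot 10^{-5}$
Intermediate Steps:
$D{\left(s \right)} = - 9 s$ ($D{\left(s \right)} = 9 \left(- s\right) = - 9 s$)
$t{\left(p,w \right)} = 8 - \frac{w}{2} + \frac{9 p}{2}$ ($t{\left(p,w \right)} = 8 - \frac{w - 9 p}{2} = 8 + \left(- \frac{w}{2} + \frac{9 p}{2}\right) = 8 - \frac{w}{2} + \frac{9 p}{2}$)
$U{\left(c \right)} = \frac{5}{2}$ ($U{\left(c \right)} = 8 - 1 + \frac{9}{2} \left(-1\right) = 8 - 1 - \frac{9}{2} = \frac{5}{2}$)
$O = -38$ ($O = 6 + \left(-46 + 50\right) \left(-24 + 13\right) = 6 + 4 \left(-11\right) = 6 - 44 = -38$)
$Q{\left(F \right)} = \frac{1}{29}$ ($Q{\left(F \right)} = \frac{1}{67 - 38} = \frac{1}{29}$)
$\frac{Q{\left(U{\left(-1 \right)} \right)}}{3219} = \frac{1}{29 \cdot 3219} = \frac{1}{29} \cdot \frac{1}{3219} = \frac{1}{93351}$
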